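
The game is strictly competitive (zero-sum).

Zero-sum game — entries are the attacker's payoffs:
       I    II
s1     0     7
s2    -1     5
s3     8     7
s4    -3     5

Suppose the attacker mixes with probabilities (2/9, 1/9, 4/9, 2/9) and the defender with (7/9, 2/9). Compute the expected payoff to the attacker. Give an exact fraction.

289/81

Against (7/9, 2/9), each row's expected payoff is s1: 14/9; s2: 1/3; s3: 70/9; s4: -11/9.
Taking the (2/9, 1/9, 4/9, 2/9)-weighted average: (2/9)·(14/9) + (1/9)·(1/3) + (4/9)·(70/9) + (2/9)·(-11/9) = 289/81.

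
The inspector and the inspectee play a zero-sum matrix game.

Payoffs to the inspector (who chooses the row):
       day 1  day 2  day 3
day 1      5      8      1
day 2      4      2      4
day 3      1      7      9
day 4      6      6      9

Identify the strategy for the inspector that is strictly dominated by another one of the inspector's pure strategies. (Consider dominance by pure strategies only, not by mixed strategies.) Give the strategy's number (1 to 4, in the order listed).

Compare day 2 with day 4: 6 > 4, 6 > 2, 9 > 4.
So day 4 strictly dominates day 2 for the inspector; day 2 is strictly dominated.

2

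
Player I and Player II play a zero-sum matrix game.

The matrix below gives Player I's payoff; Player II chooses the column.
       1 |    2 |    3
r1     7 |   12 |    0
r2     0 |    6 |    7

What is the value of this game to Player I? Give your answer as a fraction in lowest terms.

Column 2 is strictly dominated by 1 for Player II (it gives Player I more in every row).
The remaining 2×2 game on (r1, r2) × (1, 3) has no saddle point. Let Player I play r1 with probability p; indifference gives 7p = 7(1−p), so p = 1/2.
Similarly Player II's optimal q on 1 is 1/2, and the value is 7·(1/2) + (0)·(1/2) = 7/2.

7/2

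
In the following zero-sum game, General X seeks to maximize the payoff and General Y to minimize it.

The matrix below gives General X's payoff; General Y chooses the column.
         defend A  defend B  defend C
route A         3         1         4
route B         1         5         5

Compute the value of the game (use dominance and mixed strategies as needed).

Column defend C is strictly dominated by defend A for General Y (it gives General X more in every row).
The remaining 2×2 game on (route A, route B) × (defend A, defend B) has no saddle point. Let General X play route A with probability p; indifference gives 3p + (1−p) = p + 5(1−p), so p = 2/3.
Similarly General Y's optimal q on defend A is 2/3, and the value is 3·(2/3) + (1)·(1/3) = 7/3.

7/3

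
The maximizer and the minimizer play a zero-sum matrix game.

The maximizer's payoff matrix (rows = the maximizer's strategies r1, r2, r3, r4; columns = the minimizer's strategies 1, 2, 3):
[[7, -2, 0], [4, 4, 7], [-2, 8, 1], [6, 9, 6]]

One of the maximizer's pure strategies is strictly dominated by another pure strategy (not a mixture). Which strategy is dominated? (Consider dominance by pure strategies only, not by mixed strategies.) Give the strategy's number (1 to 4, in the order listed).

3

Compare r3 with r4: 6 > -2, 9 > 8, 6 > 1.
So r4 strictly dominates r3 for the maximizer; r3 is strictly dominated.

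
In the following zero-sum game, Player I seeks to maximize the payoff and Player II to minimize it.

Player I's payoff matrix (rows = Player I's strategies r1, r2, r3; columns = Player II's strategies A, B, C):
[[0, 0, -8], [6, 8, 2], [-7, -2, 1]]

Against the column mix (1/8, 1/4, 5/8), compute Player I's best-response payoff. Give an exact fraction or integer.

4

r1: (0)·(1/8) + (0)·(1/4) + (-8)·(5/8) = -5.
r2: (6)·(1/8) + (8)·(1/4) + (2)·(5/8) = 4.
r3: (-7)·(1/8) + (-2)·(1/4) + (1)·(5/8) = -3/4.
The best pure response is r2 with expected payoff 4.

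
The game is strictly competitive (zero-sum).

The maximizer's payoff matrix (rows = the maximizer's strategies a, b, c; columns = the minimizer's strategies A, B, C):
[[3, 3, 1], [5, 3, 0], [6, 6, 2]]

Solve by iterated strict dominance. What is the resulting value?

2

Row a is strictly dominated by row c (6>3, 6>3, 2>1); eliminate a.
Row b is strictly dominated by row c (6>5, 6>3, 2>0); eliminate b.
Column B is strictly dominated by C for the minimizer (2<6); eliminate B.
Column A is strictly dominated by C for the minimizer (2<6); eliminate A.
Only (c, C) remains, with payoff 2.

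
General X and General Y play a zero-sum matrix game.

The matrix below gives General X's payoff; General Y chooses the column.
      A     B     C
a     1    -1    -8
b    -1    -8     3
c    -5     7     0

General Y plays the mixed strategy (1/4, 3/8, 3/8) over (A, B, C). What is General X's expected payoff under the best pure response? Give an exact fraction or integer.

11/8

a: (1)·(1/4) + (-1)·(3/8) + (-8)·(3/8) = -25/8.
b: (-1)·(1/4) + (-8)·(3/8) + (3)·(3/8) = -17/8.
c: (-5)·(1/4) + (7)·(3/8) + (0)·(3/8) = 11/8.
The best pure response is c with expected payoff 11/8.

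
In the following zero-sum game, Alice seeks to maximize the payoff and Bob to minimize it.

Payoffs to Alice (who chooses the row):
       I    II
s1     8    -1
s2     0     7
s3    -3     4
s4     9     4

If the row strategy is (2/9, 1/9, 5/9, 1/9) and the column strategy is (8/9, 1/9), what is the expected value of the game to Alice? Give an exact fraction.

109/81

Against (8/9, 1/9), each row's expected payoff is s1: 7; s2: 7/9; s3: -20/9; s4: 76/9.
Taking the (2/9, 1/9, 5/9, 1/9)-weighted average: (2/9)·(7) + (1/9)·(7/9) + (5/9)·(-20/9) + (1/9)·(76/9) = 109/81.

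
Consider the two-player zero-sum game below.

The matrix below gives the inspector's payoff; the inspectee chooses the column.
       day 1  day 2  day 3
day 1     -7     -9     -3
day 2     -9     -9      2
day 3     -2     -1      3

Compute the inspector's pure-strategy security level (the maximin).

The worst-case payoff for each row is day 1: -9, day 2: -9, day 3: -2.
The best of these is -2.

-2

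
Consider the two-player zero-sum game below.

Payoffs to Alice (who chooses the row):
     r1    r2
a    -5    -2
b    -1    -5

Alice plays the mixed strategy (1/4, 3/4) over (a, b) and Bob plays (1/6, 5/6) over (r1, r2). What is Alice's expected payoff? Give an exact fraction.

-31/8

Against (1/6, 5/6), each row's expected payoff is a: -5/2; b: -13/3.
Taking the (1/4, 3/4)-weighted average: (1/4)·(-5/2) + (3/4)·(-13/3) = -31/8.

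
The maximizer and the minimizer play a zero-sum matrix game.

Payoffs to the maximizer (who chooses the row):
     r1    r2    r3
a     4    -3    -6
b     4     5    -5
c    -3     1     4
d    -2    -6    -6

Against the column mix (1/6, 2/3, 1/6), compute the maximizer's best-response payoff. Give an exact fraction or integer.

a: (4)·(1/6) + (-3)·(2/3) + (-6)·(1/6) = -7/3.
b: (4)·(1/6) + (5)·(2/3) + (-5)·(1/6) = 19/6.
c: (-3)·(1/6) + (1)·(2/3) + (4)·(1/6) = 5/6.
d: (-2)·(1/6) + (-6)·(2/3) + (-6)·(1/6) = -16/3.
The best pure response is b with expected payoff 19/6.

19/6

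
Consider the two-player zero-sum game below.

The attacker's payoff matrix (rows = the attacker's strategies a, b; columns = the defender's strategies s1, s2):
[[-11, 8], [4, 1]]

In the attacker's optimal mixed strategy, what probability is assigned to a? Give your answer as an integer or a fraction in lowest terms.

Row minima are -11 and 1, so the attacker's maximin is 1; column maxima are 4 and 8, so the defender's minimax is 4. These differ, so the equilibrium is in mixed strategies.
Let the attacker play a with probability p. The defender is indifferent when −11p + 4(1−p) = 8p + (1−p), giving p = 3/22.

3/22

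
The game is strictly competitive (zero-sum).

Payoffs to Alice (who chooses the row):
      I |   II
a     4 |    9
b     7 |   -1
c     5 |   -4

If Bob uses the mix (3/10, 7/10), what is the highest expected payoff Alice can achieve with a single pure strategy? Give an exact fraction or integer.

15/2

a: (4)·(3/10) + (9)·(7/10) = 15/2.
b: (7)·(3/10) + (-1)·(7/10) = 7/5.
c: (5)·(3/10) + (-4)·(7/10) = -13/10.
The best pure response is a with expected payoff 15/2.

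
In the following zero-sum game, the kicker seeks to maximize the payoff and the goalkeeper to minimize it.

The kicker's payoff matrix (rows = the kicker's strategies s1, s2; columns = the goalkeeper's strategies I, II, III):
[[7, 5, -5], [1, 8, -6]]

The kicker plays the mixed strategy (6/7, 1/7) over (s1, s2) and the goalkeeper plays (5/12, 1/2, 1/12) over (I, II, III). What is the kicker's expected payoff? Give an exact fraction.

Against (5/12, 1/2, 1/12), each row's expected payoff is s1: 5; s2: 47/12.
Taking the (6/7, 1/7)-weighted average: (6/7)·(5) + (1/7)·(47/12) = 407/84.

407/84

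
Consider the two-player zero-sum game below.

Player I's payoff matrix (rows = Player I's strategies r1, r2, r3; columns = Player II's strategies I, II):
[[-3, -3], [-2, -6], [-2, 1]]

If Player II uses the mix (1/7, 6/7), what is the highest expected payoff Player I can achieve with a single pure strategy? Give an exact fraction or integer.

r1: (-3)·(1/7) + (-3)·(6/7) = -3.
r2: (-2)·(1/7) + (-6)·(6/7) = -38/7.
r3: (-2)·(1/7) + (1)·(6/7) = 4/7.
The best pure response is r3 with expected payoff 4/7.

4/7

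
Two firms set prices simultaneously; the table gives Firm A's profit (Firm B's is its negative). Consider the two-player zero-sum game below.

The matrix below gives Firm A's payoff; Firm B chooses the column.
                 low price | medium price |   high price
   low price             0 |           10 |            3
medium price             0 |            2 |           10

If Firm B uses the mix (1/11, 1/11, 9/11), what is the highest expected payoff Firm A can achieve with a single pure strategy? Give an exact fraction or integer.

low price: (0)·(1/11) + (10)·(1/11) + (3)·(9/11) = 37/11.
medium price: (0)·(1/11) + (2)·(1/11) + (10)·(9/11) = 92/11.
The best pure response is medium price with expected payoff 92/11.

92/11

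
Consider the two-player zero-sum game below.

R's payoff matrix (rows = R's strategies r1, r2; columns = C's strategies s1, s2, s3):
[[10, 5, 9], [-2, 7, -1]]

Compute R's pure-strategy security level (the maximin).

5

The worst-case payoff for each row is r1: 5, r2: -2.
The best of these is 5.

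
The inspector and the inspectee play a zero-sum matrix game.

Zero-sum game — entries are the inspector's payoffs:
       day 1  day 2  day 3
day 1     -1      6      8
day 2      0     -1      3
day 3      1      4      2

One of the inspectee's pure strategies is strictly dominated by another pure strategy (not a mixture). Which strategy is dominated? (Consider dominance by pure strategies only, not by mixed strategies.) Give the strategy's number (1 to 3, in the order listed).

The inspectee prefers columns that give the inspector less. Compare day 3 with day 1: -1 < 8, 0 < 3, 1 < 2.
So day 1 strictly dominates day 3 for the inspectee; day 3 is strictly dominated.

3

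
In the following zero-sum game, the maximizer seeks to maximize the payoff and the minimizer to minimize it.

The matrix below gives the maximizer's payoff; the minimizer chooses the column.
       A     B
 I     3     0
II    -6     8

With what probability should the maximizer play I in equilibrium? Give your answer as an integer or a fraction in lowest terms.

Row minima are 0 and -6, so the maximizer's maximin is 0; column maxima are 3 and 8, so the minimizer's minimax is 3. These differ, so the equilibrium is in mixed strategies.
Let the maximizer play I with probability p. The minimizer is indifferent when 3p − 6(1−p) = 8(1−p), giving p = 14/17.

14/17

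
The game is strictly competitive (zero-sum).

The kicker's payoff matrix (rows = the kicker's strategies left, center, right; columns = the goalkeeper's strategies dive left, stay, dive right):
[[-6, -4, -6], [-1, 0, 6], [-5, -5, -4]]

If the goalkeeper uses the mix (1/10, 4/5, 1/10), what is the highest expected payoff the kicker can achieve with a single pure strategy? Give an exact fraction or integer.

left: (-6)·(1/10) + (-4)·(4/5) + (-6)·(1/10) = -22/5.
center: (-1)·(1/10) + (0)·(4/5) + (6)·(1/10) = 1/2.
right: (-5)·(1/10) + (-5)·(4/5) + (-4)·(1/10) = -49/10.
The best pure response is center with expected payoff 1/2.

1/2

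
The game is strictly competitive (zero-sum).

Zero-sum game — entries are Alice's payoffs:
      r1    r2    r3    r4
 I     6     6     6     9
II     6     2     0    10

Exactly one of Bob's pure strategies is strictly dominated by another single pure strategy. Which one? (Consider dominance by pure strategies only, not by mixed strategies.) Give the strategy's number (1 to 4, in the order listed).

Bob prefers columns that give Alice less. Compare r4 with r1: 6 < 9, 6 < 10.
So r1 strictly dominates r4 for Bob; r4 is strictly dominated.

4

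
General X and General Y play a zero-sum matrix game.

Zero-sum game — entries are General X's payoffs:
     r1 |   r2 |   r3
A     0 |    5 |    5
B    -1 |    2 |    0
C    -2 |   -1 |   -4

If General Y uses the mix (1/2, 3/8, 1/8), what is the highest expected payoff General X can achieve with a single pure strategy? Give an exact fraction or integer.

A: (0)·(1/2) + (5)·(3/8) + (5)·(1/8) = 5/2.
B: (-1)·(1/2) + (2)·(3/8) + (0)·(1/8) = 1/4.
C: (-2)·(1/2) + (-1)·(3/8) + (-4)·(1/8) = -15/8.
The best pure response is A with expected payoff 5/2.

5/2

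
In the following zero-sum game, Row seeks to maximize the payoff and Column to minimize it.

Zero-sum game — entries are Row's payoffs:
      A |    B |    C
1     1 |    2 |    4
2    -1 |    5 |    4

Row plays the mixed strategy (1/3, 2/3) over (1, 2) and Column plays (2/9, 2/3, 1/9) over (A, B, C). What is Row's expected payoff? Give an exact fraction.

Against (2/9, 2/3, 1/9), each row's expected payoff is 1: 2; 2: 32/9.
Taking the (1/3, 2/3)-weighted average: (1/3)·(2) + (2/3)·(32/9) = 82/27.

82/27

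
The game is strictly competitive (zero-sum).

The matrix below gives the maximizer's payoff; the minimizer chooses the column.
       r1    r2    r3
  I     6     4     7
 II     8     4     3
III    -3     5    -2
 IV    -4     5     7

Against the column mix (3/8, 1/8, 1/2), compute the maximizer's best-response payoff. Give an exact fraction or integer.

25/4

I: (6)·(3/8) + (4)·(1/8) + (7)·(1/2) = 25/4.
II: (8)·(3/8) + (4)·(1/8) + (3)·(1/2) = 5.
III: (-3)·(3/8) + (5)·(1/8) + (-2)·(1/2) = -3/2.
IV: (-4)·(3/8) + (5)·(1/8) + (7)·(1/2) = 21/8.
The best pure response is I with expected payoff 25/4.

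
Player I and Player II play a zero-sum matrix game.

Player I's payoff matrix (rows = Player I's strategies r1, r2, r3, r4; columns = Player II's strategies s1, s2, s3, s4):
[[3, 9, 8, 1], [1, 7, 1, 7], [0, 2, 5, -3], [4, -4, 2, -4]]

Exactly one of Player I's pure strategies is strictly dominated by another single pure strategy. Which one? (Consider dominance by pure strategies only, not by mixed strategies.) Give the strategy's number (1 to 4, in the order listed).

3

Compare r3 with r1: 3 > 0, 9 > 2, 8 > 5, 1 > -3.
So r1 strictly dominates r3 for Player I; r3 is strictly dominated.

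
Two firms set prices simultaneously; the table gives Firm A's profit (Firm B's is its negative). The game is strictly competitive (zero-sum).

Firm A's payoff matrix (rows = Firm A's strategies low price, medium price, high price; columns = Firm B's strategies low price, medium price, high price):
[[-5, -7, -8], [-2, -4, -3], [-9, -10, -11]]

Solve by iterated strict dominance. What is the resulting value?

-4

Row low price is strictly dominated by row medium price (-2>-5, -4>-7, -3>-8); eliminate low price.
Row high price is strictly dominated by row medium price (-2>-9, -4>-10, -3>-11); eliminate high price.
Column low price is strictly dominated by medium price for Firm B (-4<-2); eliminate low price.
Column high price is strictly dominated by medium price for Firm B (-4<-3); eliminate high price.
Only (medium price, medium price) remains, with payoff -4.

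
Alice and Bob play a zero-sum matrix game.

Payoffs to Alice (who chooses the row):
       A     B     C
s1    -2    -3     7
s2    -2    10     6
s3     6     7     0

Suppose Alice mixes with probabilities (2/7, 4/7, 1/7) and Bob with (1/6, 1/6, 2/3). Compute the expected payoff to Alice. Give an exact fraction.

Against (1/6, 1/6, 2/3), each row's expected payoff is s1: 23/6; s2: 16/3; s3: 13/6.
Taking the (2/7, 4/7, 1/7)-weighted average: (2/7)·(23/6) + (4/7)·(16/3) + (1/7)·(13/6) = 187/42.

187/42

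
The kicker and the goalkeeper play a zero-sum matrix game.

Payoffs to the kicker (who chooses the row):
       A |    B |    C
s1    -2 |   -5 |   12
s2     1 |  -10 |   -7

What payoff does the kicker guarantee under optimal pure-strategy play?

Row minima: -5, -10 → the kicker's maximin is -5.
Column maxima: 1, -5, 12 → the goalkeeper's minimax is -5.
They coincide at (s1, B), so the value is -5.

-5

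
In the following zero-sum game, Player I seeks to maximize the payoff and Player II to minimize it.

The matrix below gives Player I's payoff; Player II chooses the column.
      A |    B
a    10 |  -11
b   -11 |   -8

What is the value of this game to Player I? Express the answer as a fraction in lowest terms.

Row minima are -11 and -11, so Player I's maximin is -11; column maxima are 10 and -8, so Player II's minimax is -8. These differ, so the equilibrium is in mixed strategies.
Let Player I play a with probability p. Player II is indifferent when 10p − 11(1−p) = −11p − 8(1−p), giving p = 1/8.
Let Player II play A with probability q. Player I is indifferent when 10q − 11(1−q) = −11q − 8(1−q), giving q = 1/8.
The value is 10·(1/8) + (-11)·(7/8) = -67/8.

-67/8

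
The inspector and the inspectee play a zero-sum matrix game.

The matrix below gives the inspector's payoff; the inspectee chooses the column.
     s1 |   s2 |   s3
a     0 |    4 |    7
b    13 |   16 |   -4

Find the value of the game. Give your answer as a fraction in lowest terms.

91/24

Column s2 is strictly dominated by s1 for the inspectee (it gives the inspector more in every row).
The remaining 2×2 game on (a, b) × (s1, s3) has no saddle point. Let the inspector play a with probability p; indifference gives 13(1−p) = 7p − 4(1−p), so p = 17/24.
Similarly the inspectee's optimal q on s1 is 11/24, and the value is 0·(11/24) + (7)·(13/24) = 91/24.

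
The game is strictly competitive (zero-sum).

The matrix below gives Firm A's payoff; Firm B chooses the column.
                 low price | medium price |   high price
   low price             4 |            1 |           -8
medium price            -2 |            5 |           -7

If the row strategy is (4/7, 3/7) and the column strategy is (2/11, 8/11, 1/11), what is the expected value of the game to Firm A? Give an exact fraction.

Against (2/11, 8/11, 1/11), each row's expected payoff is low price: 8/11; medium price: 29/11.
Taking the (4/7, 3/7)-weighted average: (4/7)·(8/11) + (3/7)·(29/11) = 17/11.

17/11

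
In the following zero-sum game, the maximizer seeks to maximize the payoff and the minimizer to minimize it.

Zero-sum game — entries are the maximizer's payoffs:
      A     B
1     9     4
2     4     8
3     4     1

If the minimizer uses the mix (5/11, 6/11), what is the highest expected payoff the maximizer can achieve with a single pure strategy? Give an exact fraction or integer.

1: (9)·(5/11) + (4)·(6/11) = 69/11.
2: (4)·(5/11) + (8)·(6/11) = 68/11.
3: (4)·(5/11) + (1)·(6/11) = 26/11.
The best pure response is 1 with expected payoff 69/11.

69/11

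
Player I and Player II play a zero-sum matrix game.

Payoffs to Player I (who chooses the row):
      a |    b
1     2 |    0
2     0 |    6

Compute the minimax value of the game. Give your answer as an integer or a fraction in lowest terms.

3/2

Row minima are 0 and 0, so Player I's maximin is 0; column maxima are 2 and 6, so Player II's minimax is 2. These differ, so the equilibrium is in mixed strategies.
Let Player I play 1 with probability p. Player II is indifferent when 2p = 6(1−p), giving p = 3/4.
Let Player II play a with probability q. Player I is indifferent when 2q = 6(1−q), giving q = 3/4.
The value is 2·(3/4) + (0)·(1/4) = 3/2.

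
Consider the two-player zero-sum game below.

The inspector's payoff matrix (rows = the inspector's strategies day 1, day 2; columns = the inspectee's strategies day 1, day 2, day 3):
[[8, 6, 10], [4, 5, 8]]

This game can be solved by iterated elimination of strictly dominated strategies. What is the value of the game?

6

Row day 2 is strictly dominated by row day 1 (8>4, 6>5, 10>8); eliminate day 2.
Column day 1 is strictly dominated by day 2 for the inspectee (6<8); eliminate day 1.
Column day 3 is strictly dominated by day 2 for the inspectee (6<10); eliminate day 3.
Only (day 1, day 2) remains, with payoff 6.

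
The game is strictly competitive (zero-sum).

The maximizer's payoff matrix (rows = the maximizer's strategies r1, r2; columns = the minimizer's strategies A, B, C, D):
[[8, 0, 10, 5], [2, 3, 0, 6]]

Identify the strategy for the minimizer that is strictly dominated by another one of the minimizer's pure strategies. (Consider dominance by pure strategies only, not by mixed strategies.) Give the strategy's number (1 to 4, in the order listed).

The minimizer prefers columns that give the maximizer less. Compare D with B: 0 < 5, 3 < 6.
So B strictly dominates D for the minimizer; D is strictly dominated.

4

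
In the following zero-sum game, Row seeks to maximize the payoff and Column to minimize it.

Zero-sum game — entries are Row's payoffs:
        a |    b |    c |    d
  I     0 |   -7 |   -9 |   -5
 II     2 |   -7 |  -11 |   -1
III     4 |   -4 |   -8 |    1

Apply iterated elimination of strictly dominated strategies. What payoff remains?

Column d is strictly dominated by b for Column (-7<-5, -7<-1, -4<1); eliminate d.
Row II is strictly dominated by row III (4>2, -4>-7, -8>-11); eliminate II.
Row I is strictly dominated by row III (4>0, -4>-7, -8>-9); eliminate I.
Column a is strictly dominated by b for Column (-4<4); eliminate a.
Column b is strictly dominated by c for Column (-8<-4); eliminate b.
Only (III, c) remains, with payoff -8.

-8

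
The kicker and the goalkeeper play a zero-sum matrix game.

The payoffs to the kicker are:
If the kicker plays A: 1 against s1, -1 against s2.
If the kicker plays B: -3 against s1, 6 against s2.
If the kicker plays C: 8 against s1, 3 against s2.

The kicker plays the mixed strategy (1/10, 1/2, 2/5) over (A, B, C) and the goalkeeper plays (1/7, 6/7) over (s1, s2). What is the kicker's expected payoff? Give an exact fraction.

132/35

Against (1/7, 6/7), each row's expected payoff is A: -5/7; B: 33/7; C: 26/7.
Taking the (1/10, 1/2, 2/5)-weighted average: (1/10)·(-5/7) + (1/2)·(33/7) + (2/5)·(26/7) = 132/35.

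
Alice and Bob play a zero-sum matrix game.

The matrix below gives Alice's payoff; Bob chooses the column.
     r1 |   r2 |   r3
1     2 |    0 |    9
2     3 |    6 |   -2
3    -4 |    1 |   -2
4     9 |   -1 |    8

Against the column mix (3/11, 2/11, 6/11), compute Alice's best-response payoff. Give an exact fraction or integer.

1: (2)·(3/11) + (0)·(2/11) + (9)·(6/11) = 60/11.
2: (3)·(3/11) + (6)·(2/11) + (-2)·(6/11) = 9/11.
3: (-4)·(3/11) + (1)·(2/11) + (-2)·(6/11) = -2.
4: (9)·(3/11) + (-1)·(2/11) + (8)·(6/11) = 73/11.
The best pure response is 4 with expected payoff 73/11.

73/11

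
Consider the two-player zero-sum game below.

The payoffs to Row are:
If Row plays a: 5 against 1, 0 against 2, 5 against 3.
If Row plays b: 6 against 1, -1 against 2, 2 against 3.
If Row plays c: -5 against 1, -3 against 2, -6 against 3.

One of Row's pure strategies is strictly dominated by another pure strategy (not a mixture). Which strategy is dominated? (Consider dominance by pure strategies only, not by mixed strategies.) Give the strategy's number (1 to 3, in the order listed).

Compare c with a: 5 > -5, 0 > -3, 5 > -6.
So a strictly dominates c for Row; c is strictly dominated.

3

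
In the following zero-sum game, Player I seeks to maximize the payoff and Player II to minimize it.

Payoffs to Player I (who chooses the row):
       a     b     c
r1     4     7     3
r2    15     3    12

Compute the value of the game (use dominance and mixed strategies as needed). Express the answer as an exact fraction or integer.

Column a is strictly dominated by c for Player II (it gives Player I more in every row).
The remaining 2×2 game on (r1, r2) × (b, c) has no saddle point. Let Player I play r1 with probability p; indifference gives 7p + 3(1−p) = 3p + 12(1−p), so p = 9/13.
Similarly Player II's optimal q on b is 9/13, and the value is 7·(9/13) + (3)·(4/13) = 75/13.

75/13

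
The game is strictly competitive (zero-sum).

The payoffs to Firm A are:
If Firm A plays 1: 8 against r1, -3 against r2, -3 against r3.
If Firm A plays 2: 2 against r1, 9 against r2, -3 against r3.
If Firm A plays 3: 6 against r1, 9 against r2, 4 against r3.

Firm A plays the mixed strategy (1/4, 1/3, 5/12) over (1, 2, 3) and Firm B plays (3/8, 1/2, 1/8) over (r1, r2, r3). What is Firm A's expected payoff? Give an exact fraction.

473/96

Against (3/8, 1/2, 1/8), each row's expected payoff is 1: 9/8; 2: 39/8; 3: 29/4.
Taking the (1/4, 1/3, 5/12)-weighted average: (1/4)·(9/8) + (1/3)·(39/8) + (5/12)·(29/4) = 473/96.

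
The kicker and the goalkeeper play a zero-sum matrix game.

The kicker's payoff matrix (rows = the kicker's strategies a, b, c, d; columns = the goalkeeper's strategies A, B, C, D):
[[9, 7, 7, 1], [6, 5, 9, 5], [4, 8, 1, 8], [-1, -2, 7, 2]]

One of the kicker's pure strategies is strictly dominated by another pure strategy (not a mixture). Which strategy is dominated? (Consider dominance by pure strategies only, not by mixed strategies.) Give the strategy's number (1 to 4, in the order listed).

Compare d with b: 6 > -1, 5 > -2, 9 > 7, 5 > 2.
So b strictly dominates d for the kicker; d is strictly dominated.

4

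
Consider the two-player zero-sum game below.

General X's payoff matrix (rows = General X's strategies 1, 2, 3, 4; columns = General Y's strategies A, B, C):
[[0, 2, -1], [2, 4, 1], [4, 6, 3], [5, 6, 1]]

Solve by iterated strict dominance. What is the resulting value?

Row 1 is strictly dominated by row 2 (2>0, 4>2, 1>-1); eliminate 1.
Row 2 is strictly dominated by row 3 (4>2, 6>4, 3>1); eliminate 2.
Column B is strictly dominated by A for General Y (4<6, 5<6); eliminate B.
Column A is strictly dominated by C for General Y (3<4, 1<5); eliminate A.
Row 4 is strictly dominated by row 3 (3>1); eliminate 4.
Only (3, C) remains, with payoff 3.

3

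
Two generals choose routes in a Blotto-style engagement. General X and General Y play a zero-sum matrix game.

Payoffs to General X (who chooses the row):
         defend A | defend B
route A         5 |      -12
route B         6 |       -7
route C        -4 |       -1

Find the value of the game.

Row route A is strictly dominated by row route B, so General X never plays it.
The remaining 2×2 game on (route B, route C) × (defend A, defend B) has no saddle point. Let General X play route B with probability p; indifference gives 6p − 4(1−p) = −7p − (1−p), so p = 3/16.
Similarly General Y's optimal q on defend A is 3/8, and the value is 6·(3/8) + (-7)·(5/8) = -17/8.

-17/8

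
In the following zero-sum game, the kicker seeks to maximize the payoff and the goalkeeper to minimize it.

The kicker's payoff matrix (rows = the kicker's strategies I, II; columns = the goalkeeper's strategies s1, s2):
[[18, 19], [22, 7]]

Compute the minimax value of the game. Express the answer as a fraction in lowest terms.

73/4

Row minima are 18 and 7, so the kicker's maximin is 18; column maxima are 22 and 19, so the goalkeeper's minimax is 19. These differ, so the equilibrium is in mixed strategies.
Let the kicker play I with probability p. The goalkeeper is indifferent when 18p + 22(1−p) = 19p + 7(1−p), giving p = 15/16.
Let the goalkeeper play s1 with probability q. The kicker is indifferent when 18q + 19(1−q) = 22q + 7(1−q), giving q = 3/4.
The value is 18·(3/4) + (19)·(1/4) = 73/4.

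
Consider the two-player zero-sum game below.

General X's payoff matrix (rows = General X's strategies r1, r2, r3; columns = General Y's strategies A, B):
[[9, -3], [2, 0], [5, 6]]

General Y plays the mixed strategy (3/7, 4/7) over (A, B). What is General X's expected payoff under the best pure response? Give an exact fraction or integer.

r1: (9)·(3/7) + (-3)·(4/7) = 15/7.
r2: (2)·(3/7) + (0)·(4/7) = 6/7.
r3: (5)·(3/7) + (6)·(4/7) = 39/7.
The best pure response is r3 with expected payoff 39/7.

39/7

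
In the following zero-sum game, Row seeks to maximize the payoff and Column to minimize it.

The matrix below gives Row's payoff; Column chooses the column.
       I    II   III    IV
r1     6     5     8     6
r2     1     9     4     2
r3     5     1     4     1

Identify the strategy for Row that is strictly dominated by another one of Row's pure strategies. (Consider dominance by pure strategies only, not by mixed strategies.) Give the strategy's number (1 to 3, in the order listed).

3

Compare r3 with r1: 6 > 5, 5 > 1, 8 > 4, 6 > 1.
So r1 strictly dominates r3 for Row; r3 is strictly dominated.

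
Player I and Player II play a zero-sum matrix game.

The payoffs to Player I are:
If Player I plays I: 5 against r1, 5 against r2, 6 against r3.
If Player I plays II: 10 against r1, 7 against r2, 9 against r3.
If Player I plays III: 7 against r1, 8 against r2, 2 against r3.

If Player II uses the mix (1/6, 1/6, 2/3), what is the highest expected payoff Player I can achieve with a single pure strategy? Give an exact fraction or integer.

I: (5)·(1/6) + (5)·(1/6) + (6)·(2/3) = 17/3.
II: (10)·(1/6) + (7)·(1/6) + (9)·(2/3) = 53/6.
III: (7)·(1/6) + (8)·(1/6) + (2)·(2/3) = 23/6.
The best pure response is II with expected payoff 53/6.

53/6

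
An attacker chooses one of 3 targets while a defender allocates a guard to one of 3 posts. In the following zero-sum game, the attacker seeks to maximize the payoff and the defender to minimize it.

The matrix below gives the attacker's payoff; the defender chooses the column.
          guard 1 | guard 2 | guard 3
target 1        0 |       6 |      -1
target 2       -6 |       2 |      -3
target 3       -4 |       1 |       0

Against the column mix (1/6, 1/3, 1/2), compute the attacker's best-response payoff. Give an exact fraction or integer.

target 1: (0)·(1/6) + (6)·(1/3) + (-1)·(1/2) = 3/2.
target 2: (-6)·(1/6) + (2)·(1/3) + (-3)·(1/2) = -11/6.
target 3: (-4)·(1/6) + (1)·(1/3) + (0)·(1/2) = -1/3.
The best pure response is target 1 with expected payoff 3/2.

3/2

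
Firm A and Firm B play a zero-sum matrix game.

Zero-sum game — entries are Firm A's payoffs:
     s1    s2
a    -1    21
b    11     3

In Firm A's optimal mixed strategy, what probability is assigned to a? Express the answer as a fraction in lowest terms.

Row minima are -1 and 3, so Firm A's maximin is 3; column maxima are 11 and 21, so Firm B's minimax is 11. These differ, so the equilibrium is in mixed strategies.
Let Firm A play a with probability p. Firm B is indifferent when −p + 11(1−p) = 21p + 3(1−p), giving p = 4/15.

4/15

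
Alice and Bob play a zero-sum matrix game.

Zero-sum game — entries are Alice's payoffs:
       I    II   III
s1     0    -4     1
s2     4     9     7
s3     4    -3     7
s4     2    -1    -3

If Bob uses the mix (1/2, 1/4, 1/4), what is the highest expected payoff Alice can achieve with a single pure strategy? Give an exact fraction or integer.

s1: (0)·(1/2) + (-4)·(1/4) + (1)·(1/4) = -3/4.
s2: (4)·(1/2) + (9)·(1/4) + (7)·(1/4) = 6.
s3: (4)·(1/2) + (-3)·(1/4) + (7)·(1/4) = 3.
s4: (2)·(1/2) + (-1)·(1/4) + (-3)·(1/4) = 0.
The best pure response is s2 with expected payoff 6.

6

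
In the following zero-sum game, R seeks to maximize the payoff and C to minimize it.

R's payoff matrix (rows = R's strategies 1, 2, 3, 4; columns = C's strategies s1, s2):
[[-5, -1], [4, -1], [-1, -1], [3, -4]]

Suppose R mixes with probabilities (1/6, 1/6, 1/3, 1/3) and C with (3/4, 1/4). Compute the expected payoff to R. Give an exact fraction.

-1/8

Against (3/4, 1/4), each row's expected payoff is 1: -4; 2: 11/4; 3: -1; 4: 5/4.
Taking the (1/6, 1/6, 1/3, 1/3)-weighted average: (1/6)·(-4) + (1/6)·(11/4) + (1/3)·(-1) + (1/3)·(5/4) = -1/8.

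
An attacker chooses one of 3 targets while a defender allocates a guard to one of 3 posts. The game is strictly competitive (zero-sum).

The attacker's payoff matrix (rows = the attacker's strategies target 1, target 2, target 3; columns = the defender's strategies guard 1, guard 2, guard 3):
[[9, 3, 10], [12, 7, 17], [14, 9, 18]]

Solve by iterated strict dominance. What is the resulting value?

9

Row target 1 is strictly dominated by row target 2 (12>9, 7>3, 17>10); eliminate target 1.
Row target 2 is strictly dominated by row target 3 (14>12, 9>7, 18>17); eliminate target 2.
Column guard 1 is strictly dominated by guard 2 for the defender (9<14); eliminate guard 1.
Column guard 3 is strictly dominated by guard 2 for the defender (9<18); eliminate guard 3.
Only (target 3, guard 2) remains, with payoff 9.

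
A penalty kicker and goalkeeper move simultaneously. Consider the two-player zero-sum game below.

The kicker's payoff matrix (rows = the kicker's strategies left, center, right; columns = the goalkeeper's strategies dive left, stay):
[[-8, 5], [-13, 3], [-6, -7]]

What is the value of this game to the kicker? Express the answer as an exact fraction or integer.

-43/7

Row center is strictly dominated by row left, so the kicker never plays it.
The remaining 2×2 game on (left, right) × (dive left, stay) has no saddle point. Let the kicker play left with probability p; indifference gives −8p − 6(1−p) = 5p − 7(1−p), so p = 1/14.
Similarly the goalkeeper's optimal q on dive left is 6/7, and the value is -8·(6/7) + (5)·(1/7) = -43/7.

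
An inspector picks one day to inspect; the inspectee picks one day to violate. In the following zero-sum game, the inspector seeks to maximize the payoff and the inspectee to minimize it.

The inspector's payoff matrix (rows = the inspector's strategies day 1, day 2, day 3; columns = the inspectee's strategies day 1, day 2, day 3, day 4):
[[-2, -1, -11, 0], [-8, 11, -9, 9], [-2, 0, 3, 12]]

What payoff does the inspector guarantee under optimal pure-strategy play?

Row minima: -11, -9, -2 → the inspector's maximin is -2.
Column maxima: -2, 11, 3, 12 → the inspectee's minimax is -2.
They coincide at (day 3, day 1), so the value is -2.

-2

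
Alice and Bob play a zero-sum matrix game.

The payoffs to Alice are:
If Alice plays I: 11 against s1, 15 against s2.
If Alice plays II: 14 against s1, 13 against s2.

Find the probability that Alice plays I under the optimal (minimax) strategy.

Row minima are 11 and 13, so Alice's maximin is 13; column maxima are 14 and 15, so Bob's minimax is 14. These differ, so the equilibrium is in mixed strategies.
Let Alice play I with probability p. Bob is indifferent when 11p + 14(1−p) = 15p + 13(1−p), giving p = 1/5.

1/5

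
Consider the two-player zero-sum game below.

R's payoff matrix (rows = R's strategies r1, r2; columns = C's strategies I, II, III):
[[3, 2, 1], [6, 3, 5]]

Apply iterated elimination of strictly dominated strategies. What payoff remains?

Column I is strictly dominated by II for C (2<3, 3<6); eliminate I.
Row r1 is strictly dominated by row r2 (3>2, 5>1); eliminate r1.
Column III is strictly dominated by II for C (3<5); eliminate III.
Only (r2, II) remains, with payoff 3.

3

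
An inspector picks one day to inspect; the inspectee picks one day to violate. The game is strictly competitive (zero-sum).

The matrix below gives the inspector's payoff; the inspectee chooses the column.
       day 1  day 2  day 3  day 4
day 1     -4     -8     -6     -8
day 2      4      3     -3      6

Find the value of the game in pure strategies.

-3

Row minima: -8, -3 → the inspector's maximin is -3.
Column maxima: 4, 3, -3, 6 → the inspectee's minimax is -3.
They coincide at (day 2, day 3), so the value is -3.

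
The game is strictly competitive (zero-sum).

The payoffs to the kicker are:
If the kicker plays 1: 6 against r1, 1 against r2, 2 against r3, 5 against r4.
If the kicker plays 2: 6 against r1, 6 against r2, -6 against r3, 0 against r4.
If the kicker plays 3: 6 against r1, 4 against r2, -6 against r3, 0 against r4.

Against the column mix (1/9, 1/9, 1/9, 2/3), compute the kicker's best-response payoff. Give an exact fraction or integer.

1: (6)·(1/9) + (1)·(1/9) + (2)·(1/9) + (5)·(2/3) = 13/3.
2: (6)·(1/9) + (6)·(1/9) + (-6)·(1/9) + (0)·(2/3) = 2/3.
3: (6)·(1/9) + (4)·(1/9) + (-6)·(1/9) + (0)·(2/3) = 4/9.
The best pure response is 1 with expected payoff 13/3.

13/3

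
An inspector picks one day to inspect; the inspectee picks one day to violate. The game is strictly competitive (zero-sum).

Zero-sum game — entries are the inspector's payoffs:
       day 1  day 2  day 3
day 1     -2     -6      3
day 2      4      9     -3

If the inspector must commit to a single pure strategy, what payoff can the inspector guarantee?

The worst-case payoff for each row is day 1: -6, day 2: -3.
The best of these is -3.

-3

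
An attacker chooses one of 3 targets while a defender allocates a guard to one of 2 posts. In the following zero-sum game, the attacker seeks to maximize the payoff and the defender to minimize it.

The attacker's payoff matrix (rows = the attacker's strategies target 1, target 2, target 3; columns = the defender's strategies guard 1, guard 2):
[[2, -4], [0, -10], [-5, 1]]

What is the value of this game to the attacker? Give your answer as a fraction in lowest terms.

-3/2

Row target 2 is strictly dominated by row target 1, so the attacker never plays it.
The remaining 2×2 game on (target 1, target 3) × (guard 1, guard 2) has no saddle point. Let the attacker play target 1 with probability p; indifference gives 2p − 5(1−p) = −4p + (1−p), so p = 1/2.
Similarly the defender's optimal q on guard 1 is 5/12, and the value is 2·(5/12) + (-4)·(7/12) = -3/2.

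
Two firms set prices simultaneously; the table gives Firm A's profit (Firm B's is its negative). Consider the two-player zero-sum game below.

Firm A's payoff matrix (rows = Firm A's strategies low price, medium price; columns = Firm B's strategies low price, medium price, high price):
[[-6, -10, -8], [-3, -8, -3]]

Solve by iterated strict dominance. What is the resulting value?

Column high price is strictly dominated by medium price for Firm B (-10<-8, -8<-3); eliminate high price.
Row low price is strictly dominated by row medium price (-3>-6, -8>-10); eliminate low price.
Column low price is strictly dominated by medium price for Firm B (-8<-3); eliminate low price.
Only (medium price, medium price) remains, with payoff -8.

-8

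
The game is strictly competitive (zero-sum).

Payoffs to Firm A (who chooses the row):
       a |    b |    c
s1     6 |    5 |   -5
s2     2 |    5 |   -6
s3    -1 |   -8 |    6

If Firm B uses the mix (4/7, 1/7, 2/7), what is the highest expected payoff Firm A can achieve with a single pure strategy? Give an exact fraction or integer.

s1: (6)·(4/7) + (5)·(1/7) + (-5)·(2/7) = 19/7.
s2: (2)·(4/7) + (5)·(1/7) + (-6)·(2/7) = 1/7.
s3: (-1)·(4/7) + (-8)·(1/7) + (6)·(2/7) = 0.
The best pure response is s1 with expected payoff 19/7.

19/7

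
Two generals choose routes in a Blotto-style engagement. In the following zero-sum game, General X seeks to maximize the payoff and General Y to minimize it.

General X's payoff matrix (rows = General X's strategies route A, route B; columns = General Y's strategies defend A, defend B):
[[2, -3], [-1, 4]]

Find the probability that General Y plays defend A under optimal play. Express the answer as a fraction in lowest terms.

Row minima are -3 and -1, so General X's maximin is -1; column maxima are 2 and 4, so General Y's minimax is 2. These differ, so the equilibrium is in mixed strategies.
Let General Y play defend A with probability q. General X is indifferent when 2q − 3(1−q) = −q + 4(1−q), giving q = 7/10.

7/10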